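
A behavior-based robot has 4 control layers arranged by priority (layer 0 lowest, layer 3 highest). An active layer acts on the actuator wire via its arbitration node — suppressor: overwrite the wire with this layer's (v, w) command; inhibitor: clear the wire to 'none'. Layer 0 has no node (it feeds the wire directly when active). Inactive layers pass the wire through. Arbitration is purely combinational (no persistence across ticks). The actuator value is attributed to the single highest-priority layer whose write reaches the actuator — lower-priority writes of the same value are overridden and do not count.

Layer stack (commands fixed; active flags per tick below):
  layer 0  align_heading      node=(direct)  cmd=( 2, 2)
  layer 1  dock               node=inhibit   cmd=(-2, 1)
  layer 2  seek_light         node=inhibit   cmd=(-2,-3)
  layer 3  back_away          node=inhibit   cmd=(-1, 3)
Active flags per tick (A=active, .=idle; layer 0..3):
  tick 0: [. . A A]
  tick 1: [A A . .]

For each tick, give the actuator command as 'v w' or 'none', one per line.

tick 0:
  layer 0 (align_heading) idle — none
  layer 1 (dock) idle — unchanged: none
  layer 2 (seek_light) active — inhibits: none
  layer 3 (back_away) active — inhibits: none
  → actuator none
tick 1:
  layer 0 (align_heading) active — direct: (2, 2)
  layer 1 (dock) active — inhibits: none
  layer 2 (seek_light) idle — unchanged: none
  layer 3 (back_away) idle — unchanged: none
  → actuator none

none
none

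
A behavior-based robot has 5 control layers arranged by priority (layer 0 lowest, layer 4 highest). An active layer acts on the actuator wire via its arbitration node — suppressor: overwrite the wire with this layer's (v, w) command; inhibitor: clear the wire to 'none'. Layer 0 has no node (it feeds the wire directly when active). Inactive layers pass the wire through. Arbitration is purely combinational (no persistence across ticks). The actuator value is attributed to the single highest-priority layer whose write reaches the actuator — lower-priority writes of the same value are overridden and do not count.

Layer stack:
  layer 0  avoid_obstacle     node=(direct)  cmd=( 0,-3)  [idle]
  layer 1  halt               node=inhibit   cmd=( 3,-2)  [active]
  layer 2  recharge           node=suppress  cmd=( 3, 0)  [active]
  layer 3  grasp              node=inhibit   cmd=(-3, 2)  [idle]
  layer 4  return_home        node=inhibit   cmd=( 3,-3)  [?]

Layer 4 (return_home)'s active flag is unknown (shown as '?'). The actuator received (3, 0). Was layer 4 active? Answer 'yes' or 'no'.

no

If layer 4 is active=yes:
  actuator would be none
If layer 4 is active=no:
  actuator would be (3, 0)
Observed (3, 0), so layer 4 was idle.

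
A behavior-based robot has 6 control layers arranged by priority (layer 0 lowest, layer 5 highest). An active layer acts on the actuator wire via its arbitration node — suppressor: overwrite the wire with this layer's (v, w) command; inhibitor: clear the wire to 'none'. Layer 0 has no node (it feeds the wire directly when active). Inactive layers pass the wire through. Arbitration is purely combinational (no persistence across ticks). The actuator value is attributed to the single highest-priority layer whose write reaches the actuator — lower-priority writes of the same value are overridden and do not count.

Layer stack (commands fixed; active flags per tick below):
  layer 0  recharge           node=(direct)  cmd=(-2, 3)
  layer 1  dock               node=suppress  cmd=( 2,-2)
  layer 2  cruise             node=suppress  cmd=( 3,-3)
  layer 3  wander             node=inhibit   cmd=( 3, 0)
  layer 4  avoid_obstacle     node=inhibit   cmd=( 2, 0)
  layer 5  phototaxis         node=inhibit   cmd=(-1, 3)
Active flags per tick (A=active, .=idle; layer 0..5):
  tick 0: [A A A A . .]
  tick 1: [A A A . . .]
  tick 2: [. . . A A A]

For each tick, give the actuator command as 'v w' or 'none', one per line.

tick 0:
  L0 recharge: active, feeds wire = (-2, 3)
  L1 dock: active, suppressor → wire = (2, -2)
  L2 cruise: active, suppressor → wire = (3, -3)
  L3 wander: active, inhibitor → wire = none
  L4 avoid_obstacle: idle → wire stays none
  L5 phototaxis: idle → wire stays none
  actuator = none
tick 1:
  L0 recharge: active, feeds wire = (-2, 3)
  L1 dock: active, suppressor → wire = (2, -2)
  L2 cruise: active, suppressor → wire = (3, -3)
  L3 wander: idle → wire stays (3, -3)
  L4 avoid_obstacle: idle → wire stays (3, -3)
  L5 phototaxis: idle → wire stays (3, -3)
  actuator = (3, -3)
tick 2:
  L0 recharge: idle → wire = none
  L1 dock: idle → wire stays none
  L2 cruise: idle → wire stays none
  L3 wander: active, inhibitor → wire = none
  L4 avoid_obstacle: active, inhibitor → wire = none
  L5 phototaxis: active, inhibitor → wire = none
  actuator = none

none
3 -3
none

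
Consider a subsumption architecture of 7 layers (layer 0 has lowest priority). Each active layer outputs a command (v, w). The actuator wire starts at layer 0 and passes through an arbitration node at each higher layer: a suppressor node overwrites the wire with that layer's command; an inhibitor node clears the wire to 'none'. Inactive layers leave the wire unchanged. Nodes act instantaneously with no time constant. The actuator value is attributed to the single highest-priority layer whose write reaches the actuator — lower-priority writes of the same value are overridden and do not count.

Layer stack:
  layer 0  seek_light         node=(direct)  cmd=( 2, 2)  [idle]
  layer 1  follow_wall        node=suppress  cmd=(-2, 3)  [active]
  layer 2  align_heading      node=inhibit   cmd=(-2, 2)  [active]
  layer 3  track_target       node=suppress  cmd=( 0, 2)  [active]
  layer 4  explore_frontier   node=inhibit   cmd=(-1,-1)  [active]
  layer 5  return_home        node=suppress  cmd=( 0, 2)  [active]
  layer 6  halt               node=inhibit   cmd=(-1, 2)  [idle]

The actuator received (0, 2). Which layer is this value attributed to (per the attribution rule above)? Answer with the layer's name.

[0] seek_light off; wire := none
[1] follow_wall on (suppress); wire := (-2, 3)
[2] align_heading on (inhibit); wire := none
[3] track_target on (suppress); wire := (0, 2)
[4] explore_frontier on (inhibit); wire := none
[5] return_home on (suppress); wire := (0, 2)
[6] halt off; pass (0, 2)
output (0, 2)
last writer: layer 5 = return_home

return_home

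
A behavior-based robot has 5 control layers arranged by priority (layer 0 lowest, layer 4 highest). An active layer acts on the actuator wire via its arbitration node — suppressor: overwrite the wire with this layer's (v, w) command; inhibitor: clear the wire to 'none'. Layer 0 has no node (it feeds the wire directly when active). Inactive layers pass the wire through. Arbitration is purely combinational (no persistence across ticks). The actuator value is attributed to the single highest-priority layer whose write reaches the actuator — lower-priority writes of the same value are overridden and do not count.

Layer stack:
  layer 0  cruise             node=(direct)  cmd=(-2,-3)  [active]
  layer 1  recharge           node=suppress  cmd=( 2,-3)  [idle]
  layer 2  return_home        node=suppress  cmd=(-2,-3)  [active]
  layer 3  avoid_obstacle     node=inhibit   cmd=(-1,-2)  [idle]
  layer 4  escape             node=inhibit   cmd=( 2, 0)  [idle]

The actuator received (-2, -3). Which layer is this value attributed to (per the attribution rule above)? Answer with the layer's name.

L0 cruise: active, feeds wire = (-2, -3)
L1 recharge: idle → wire stays (-2, -3)
L2 return_home: active, suppressor → wire = (-2, -3)
L3 avoid_obstacle: idle → wire stays (-2, -3)
L4 escape: idle → wire stays (-2, -3)
actuator = (-2, -3)
last writer: layer 2 = return_home

return_home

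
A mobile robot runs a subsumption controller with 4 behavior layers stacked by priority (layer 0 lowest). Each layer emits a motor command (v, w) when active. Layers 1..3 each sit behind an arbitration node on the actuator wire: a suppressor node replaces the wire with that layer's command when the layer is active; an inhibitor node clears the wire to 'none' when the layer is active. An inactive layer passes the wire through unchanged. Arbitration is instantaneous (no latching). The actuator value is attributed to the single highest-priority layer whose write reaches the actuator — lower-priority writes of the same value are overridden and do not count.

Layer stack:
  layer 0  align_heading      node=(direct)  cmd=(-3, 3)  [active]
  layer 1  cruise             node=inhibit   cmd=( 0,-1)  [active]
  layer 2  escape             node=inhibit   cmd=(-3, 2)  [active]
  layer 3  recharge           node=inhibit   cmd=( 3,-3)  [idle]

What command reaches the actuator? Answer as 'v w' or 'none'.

none

[0] align_heading on; wire := (-3, 3)
[1] cruise on (inhibit); wire := none
[2] escape on (inhibit); wire := none
[3] recharge off; pass none
output none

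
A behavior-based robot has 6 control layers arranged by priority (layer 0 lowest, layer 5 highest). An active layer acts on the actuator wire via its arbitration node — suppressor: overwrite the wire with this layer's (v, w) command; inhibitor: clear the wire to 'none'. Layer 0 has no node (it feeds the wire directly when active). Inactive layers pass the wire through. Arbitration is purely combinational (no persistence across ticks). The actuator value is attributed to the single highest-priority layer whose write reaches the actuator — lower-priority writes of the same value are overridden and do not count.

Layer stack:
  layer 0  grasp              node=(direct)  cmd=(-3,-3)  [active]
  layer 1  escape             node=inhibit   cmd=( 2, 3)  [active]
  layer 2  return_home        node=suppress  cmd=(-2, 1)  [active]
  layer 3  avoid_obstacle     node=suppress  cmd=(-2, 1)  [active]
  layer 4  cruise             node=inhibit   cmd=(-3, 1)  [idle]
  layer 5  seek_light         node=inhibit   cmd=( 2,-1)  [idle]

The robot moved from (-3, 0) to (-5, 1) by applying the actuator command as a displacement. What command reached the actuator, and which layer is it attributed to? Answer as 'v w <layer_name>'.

displacement = (-5, 1) − (-3, 0) = (-2, 1)
L0 grasp: active, feeds wire = (-3, -3)
L1 escape: active, inhibitor → wire = none
L2 return_home: active, suppressor → wire = (-2, 1)
L3 avoid_obstacle: active, suppressor → wire = (-2, 1)
L4 cruise: idle → wire stays (-2, 1)
L5 seek_light: idle → wire stays (-2, 1)
actuator = (-2, 1) — from layer 3 (avoid_obstacle)

-2 1 avoid_obstacle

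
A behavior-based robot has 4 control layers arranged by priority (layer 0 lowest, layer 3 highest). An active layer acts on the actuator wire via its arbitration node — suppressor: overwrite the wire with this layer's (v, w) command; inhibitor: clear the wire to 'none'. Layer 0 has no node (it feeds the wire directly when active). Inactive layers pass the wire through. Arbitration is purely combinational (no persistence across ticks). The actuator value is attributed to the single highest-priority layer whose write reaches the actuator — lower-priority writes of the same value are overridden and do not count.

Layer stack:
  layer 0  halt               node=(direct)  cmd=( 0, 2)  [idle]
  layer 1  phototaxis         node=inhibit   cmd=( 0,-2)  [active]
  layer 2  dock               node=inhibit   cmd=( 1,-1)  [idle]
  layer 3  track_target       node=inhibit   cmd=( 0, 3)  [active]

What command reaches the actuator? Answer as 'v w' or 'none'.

[0] halt off; wire := none
[1] phototaxis on (inhibit); wire := none
[2] dock off; pass none
[3] track_target on (inhibit); wire := none
output none

none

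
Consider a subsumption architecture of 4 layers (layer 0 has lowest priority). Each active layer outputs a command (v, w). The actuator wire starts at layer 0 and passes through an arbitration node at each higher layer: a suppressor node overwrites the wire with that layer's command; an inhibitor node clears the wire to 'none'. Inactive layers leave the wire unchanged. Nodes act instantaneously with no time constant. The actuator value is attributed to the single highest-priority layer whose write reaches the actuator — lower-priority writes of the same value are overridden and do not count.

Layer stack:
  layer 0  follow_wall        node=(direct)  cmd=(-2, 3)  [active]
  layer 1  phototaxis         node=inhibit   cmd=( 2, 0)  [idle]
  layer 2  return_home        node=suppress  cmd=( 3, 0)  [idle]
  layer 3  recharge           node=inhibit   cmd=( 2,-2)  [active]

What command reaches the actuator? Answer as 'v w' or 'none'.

[0] follow_wall on; wire := (-2, 3)
[1] phototaxis off; pass (-2, 3)
[2] return_home off; pass (-2, 3)
[3] recharge on (inhibit); wire := none
output none

none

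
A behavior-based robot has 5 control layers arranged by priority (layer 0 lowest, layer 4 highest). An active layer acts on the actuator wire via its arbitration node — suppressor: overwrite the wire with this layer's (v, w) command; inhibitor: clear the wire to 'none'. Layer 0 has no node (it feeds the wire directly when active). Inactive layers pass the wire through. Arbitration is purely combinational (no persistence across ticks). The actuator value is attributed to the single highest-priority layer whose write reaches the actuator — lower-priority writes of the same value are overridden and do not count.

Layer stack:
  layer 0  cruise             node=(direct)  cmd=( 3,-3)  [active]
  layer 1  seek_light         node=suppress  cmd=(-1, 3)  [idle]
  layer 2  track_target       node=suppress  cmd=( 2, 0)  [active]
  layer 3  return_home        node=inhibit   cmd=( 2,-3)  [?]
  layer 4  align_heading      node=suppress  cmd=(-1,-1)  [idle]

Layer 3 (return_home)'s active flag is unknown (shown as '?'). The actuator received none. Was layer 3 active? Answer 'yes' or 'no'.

If layer 3 is active=yes:
  actuator would be none
If layer 3 is active=no:
  actuator would be (2, 0)
Observed none, so layer 3 was active.

yes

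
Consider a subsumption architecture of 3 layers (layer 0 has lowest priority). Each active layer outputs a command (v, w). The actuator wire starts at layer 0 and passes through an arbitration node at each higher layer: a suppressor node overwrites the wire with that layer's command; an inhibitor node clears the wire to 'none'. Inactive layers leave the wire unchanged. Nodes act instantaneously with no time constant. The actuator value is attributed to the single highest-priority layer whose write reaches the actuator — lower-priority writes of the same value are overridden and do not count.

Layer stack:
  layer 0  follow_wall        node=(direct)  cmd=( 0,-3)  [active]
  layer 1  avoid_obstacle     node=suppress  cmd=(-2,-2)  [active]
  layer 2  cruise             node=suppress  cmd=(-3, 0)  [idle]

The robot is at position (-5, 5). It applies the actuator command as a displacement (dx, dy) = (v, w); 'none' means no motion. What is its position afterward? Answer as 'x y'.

-7 3

layer 0 (follow_wall) active — direct: (0, -3)
layer 1 (avoid_obstacle) active — suppresses: (-2, -2)
layer 2 (cruise) idle — unchanged: (-2, -2)
→ actuator (-2, -2)
position: (-5, 5) + (-2, -2) = (-7, 3)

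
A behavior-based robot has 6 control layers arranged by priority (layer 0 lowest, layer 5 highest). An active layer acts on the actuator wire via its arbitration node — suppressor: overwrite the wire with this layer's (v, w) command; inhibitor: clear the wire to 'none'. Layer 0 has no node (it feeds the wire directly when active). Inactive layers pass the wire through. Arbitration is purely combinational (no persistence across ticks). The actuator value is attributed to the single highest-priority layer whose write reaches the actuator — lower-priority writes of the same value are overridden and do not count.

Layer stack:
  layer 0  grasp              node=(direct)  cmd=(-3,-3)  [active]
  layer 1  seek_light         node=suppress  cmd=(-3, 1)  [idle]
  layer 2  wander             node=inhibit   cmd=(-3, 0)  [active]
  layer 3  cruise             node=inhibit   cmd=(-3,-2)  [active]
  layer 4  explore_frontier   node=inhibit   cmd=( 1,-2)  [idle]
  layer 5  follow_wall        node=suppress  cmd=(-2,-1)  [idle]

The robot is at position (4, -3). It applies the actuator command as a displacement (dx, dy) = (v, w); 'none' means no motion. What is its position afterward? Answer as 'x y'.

4 -3

L0 grasp: active, feeds wire = (-3, -3)
L1 seek_light: idle → wire stays (-3, -3)
L2 wander: active, inhibitor → wire = none
L3 cruise: active, inhibitor → wire = none
L4 explore_frontier: idle → wire stays none
L5 follow_wall: idle → wire stays none
actuator = none
position: (4, -3) + none = (4, -3)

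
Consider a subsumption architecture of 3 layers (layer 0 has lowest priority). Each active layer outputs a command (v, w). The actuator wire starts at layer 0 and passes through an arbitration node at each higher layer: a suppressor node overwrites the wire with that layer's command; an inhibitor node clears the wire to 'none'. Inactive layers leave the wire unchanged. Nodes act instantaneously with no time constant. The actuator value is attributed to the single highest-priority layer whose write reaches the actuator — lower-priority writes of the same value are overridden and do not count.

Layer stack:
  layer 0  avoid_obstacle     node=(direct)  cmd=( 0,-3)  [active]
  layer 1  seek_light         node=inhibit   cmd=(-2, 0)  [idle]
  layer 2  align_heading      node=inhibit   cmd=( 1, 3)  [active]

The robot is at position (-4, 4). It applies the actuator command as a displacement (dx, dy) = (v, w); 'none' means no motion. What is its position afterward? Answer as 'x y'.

-4 4

L0 avoid_obstacle: active, feeds wire = (0, -3)
L1 seek_light: idle → wire stays (0, -3)
L2 align_heading: active, inhibitor → wire = none
actuator = none
position: (-4, 4) + none = (-4, 4)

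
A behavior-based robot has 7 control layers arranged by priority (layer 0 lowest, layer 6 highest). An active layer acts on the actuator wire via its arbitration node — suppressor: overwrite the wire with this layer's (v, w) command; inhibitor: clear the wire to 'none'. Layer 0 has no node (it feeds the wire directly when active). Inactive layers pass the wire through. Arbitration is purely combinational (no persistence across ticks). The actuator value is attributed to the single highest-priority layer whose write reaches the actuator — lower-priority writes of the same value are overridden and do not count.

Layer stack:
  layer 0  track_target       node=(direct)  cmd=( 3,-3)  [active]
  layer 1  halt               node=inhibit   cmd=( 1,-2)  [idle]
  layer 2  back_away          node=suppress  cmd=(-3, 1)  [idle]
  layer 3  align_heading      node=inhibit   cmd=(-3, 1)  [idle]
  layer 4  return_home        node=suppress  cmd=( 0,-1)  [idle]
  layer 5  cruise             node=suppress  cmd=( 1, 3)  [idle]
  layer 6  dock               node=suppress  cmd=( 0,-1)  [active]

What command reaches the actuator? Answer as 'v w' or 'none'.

L0 track_target: active, feeds wire = (3, -3)
L1 halt: idle → wire stays (3, -3)
L2 back_away: idle → wire stays (3, -3)
L3 align_heading: idle → wire stays (3, -3)
L4 return_home: idle → wire stays (3, -3)
L5 cruise: idle → wire stays (3, -3)
L6 dock: active, suppressor → wire = (0, -1)
actuator = (0, -1)

0 -1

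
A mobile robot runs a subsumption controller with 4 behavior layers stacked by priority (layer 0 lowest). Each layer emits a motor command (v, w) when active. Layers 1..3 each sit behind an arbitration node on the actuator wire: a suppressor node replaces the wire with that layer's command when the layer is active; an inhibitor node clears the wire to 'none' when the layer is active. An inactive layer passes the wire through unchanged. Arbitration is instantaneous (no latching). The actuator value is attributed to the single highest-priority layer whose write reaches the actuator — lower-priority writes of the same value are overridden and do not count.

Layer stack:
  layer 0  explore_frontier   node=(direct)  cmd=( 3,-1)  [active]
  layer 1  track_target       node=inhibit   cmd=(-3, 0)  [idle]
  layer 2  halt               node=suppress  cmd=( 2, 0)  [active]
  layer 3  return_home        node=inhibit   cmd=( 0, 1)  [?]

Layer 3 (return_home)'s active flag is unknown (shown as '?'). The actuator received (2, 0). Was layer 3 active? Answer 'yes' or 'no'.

If layer 3 is active=yes:
  actuator would be none
If layer 3 is active=no:
  actuator would be (2, 0)
Observed (2, 0), so layer 3 was idle.

no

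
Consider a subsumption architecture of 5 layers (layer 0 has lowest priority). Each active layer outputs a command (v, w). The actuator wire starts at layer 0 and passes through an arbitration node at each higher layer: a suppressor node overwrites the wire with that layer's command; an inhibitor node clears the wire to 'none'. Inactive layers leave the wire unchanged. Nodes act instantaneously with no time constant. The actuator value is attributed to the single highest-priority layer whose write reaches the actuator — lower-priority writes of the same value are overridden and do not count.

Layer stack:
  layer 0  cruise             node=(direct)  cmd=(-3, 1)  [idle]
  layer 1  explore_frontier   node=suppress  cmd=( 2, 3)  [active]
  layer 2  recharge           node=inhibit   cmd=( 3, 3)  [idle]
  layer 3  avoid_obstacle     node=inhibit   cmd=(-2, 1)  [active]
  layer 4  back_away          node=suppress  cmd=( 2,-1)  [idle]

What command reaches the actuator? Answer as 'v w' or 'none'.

none

layer 0 (cruise) idle — none
layer 1 (explore_frontier) active — suppresses: (2, 3)
layer 2 (recharge) idle — unchanged: (2, 3)
layer 3 (avoid_obstacle) active — inhibits: none
layer 4 (back_away) idle — unchanged: none
→ actuator none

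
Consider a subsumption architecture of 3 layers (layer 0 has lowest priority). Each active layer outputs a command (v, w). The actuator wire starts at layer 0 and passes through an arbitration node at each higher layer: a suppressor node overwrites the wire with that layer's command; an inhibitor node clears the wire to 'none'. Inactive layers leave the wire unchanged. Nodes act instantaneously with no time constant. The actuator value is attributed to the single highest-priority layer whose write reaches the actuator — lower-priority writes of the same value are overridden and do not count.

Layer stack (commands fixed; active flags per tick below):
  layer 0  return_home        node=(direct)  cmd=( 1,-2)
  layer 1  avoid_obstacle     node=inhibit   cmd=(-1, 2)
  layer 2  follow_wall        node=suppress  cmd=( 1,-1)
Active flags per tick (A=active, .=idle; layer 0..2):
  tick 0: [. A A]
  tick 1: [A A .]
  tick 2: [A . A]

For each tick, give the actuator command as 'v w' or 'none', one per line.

tick 0:
  [0] return_home off; wire := none
  [1] avoid_obstacle on (inhibit); wire := none
  [2] follow_wall on (suppress); wire := (1, -1)
  output (1, -1)
tick 1:
  [0] return_home on; wire := (1, -2)
  [1] avoid_obstacle on (inhibit); wire := none
  [2] follow_wall off; pass none
  output none
tick 2:
  [0] return_home on; wire := (1, -2)
  [1] avoid_obstacle off; pass (1, -2)
  [2] follow_wall on (suppress); wire := (1, -1)
  output (1, -1)

1 -1
none
1 -1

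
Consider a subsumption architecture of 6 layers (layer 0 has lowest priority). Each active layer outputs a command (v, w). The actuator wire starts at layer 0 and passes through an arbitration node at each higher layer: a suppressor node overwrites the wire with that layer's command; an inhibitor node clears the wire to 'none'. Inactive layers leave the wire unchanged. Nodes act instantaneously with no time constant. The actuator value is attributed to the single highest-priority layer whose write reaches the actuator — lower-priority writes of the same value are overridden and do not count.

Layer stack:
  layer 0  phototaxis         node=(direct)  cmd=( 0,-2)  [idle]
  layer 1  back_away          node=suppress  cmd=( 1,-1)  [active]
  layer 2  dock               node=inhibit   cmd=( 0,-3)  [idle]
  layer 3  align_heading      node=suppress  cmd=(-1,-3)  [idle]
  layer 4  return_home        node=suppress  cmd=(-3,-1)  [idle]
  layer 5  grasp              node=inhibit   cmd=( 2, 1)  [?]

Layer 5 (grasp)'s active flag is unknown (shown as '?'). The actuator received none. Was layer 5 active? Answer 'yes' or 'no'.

If layer 5 is active=yes:
  actuator would be none
If layer 5 is active=no:
  actuator would be (1, -1)
Observed none, so layer 5 was active.

yes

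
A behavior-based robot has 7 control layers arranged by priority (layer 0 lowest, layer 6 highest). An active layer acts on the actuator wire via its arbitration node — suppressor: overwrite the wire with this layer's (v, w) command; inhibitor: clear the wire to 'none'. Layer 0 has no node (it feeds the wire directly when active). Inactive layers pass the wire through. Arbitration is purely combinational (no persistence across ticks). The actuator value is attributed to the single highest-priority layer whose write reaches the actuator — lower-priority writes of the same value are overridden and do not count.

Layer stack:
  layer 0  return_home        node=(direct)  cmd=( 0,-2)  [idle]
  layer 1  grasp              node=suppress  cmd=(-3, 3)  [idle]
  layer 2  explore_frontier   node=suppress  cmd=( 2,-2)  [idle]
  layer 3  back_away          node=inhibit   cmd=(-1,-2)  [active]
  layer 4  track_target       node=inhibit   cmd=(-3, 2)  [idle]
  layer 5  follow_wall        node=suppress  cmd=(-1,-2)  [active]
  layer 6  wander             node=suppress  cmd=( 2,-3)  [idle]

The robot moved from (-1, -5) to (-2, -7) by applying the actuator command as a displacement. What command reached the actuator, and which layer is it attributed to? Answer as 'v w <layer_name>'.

displacement = (-2, -7) − (-1, -5) = (-1, -2)
L0 return_home: idle → wire = none
L1 grasp: idle → wire stays none
L2 explore_frontier: idle → wire stays none
L3 back_away: active, inhibitor → wire = none
L4 track_target: idle → wire stays none
L5 follow_wall: active, suppressor → wire = (-1, -2)
L6 wander: idle → wire stays (-1, -2)
actuator = (-1, -2) — from layer 5 (follow_wall)

-1 -2 follow_wall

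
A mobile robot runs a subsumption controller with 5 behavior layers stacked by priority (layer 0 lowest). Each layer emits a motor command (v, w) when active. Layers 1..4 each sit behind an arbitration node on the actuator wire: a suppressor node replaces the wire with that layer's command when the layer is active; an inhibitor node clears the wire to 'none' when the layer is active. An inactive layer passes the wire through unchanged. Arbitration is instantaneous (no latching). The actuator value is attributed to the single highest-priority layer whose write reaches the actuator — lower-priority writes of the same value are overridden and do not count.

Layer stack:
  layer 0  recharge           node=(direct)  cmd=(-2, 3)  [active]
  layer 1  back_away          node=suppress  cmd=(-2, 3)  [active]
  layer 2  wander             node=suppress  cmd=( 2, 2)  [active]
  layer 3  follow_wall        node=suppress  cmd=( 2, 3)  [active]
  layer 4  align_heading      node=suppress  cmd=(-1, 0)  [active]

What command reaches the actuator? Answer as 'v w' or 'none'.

-1 0

layer 0 (recharge) active — direct: (-2, 3)
layer 1 (back_away) active — suppresses: (-2, 3)
layer 2 (wander) active — suppresses: (2, 2)
layer 3 (follow_wall) active — suppresses: (2, 3)
layer 4 (align_heading) active — suppresses: (-1, 0)
→ actuator (-1, 0)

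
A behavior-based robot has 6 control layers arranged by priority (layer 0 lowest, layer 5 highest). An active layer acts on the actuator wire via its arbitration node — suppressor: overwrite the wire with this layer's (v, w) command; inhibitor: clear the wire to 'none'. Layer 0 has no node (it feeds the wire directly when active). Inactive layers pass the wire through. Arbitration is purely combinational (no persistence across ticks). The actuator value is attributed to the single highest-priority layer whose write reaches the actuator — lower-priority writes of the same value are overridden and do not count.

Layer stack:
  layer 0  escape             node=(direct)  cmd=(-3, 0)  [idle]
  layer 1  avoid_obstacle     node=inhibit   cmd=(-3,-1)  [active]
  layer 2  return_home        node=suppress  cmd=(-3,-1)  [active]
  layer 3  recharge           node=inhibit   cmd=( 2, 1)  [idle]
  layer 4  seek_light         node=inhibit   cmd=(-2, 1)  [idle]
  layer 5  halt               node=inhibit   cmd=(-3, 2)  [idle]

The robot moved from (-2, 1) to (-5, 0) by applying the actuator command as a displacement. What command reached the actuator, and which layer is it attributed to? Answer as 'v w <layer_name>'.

-3 -1 return_home

displacement = (-5, 0) − (-2, 1) = (-3, -1)
[0] escape off; wire := none
[1] avoid_obstacle on (inhibit); wire := none
[2] return_home on (suppress); wire := (-3, -1)
[3] recharge off; pass (-3, -1)
[4] seek_light off; pass (-3, -1)
[5] halt off; pass (-3, -1)
output (-3, -1) — from layer 2 (return_home)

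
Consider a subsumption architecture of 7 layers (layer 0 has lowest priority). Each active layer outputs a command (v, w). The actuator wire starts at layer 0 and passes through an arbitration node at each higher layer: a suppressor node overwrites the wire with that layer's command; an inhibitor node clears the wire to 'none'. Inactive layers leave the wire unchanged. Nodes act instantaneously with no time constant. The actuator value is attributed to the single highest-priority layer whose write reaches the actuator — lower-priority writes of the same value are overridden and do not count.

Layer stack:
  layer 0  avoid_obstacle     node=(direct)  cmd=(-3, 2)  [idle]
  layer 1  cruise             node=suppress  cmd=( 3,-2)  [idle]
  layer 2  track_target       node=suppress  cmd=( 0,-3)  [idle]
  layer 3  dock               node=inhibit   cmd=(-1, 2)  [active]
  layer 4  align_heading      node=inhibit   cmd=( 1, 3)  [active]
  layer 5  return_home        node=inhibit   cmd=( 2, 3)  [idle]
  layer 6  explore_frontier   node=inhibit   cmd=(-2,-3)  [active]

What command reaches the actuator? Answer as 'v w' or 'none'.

none

[0] avoid_obstacle off; wire := none
[1] cruise off; pass none
[2] track_target off; pass none
[3] dock on (inhibit); wire := none
[4] align_heading on (inhibit); wire := none
[5] return_home off; pass none
[6] explore_frontier on (inhibit); wire := none
output none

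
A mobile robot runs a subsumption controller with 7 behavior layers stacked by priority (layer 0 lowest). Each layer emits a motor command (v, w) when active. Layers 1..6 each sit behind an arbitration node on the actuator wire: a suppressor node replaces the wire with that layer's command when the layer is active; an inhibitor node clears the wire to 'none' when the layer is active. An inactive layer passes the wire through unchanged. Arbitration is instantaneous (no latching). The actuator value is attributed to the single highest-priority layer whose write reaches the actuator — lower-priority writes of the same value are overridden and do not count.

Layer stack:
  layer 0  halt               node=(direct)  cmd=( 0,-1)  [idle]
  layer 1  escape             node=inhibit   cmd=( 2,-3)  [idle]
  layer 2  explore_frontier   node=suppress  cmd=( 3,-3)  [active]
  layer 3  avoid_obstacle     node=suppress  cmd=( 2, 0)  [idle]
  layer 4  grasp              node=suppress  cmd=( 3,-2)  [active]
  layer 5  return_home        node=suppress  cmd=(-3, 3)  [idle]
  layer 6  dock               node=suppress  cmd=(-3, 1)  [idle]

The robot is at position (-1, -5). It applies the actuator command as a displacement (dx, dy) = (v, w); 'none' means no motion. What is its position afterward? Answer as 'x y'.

2 -7

layer 0 (halt) idle — none
layer 1 (escape) idle — unchanged: none
layer 2 (explore_frontier) active — suppresses: (3, -3)
layer 3 (avoid_obstacle) idle — unchanged: (3, -3)
layer 4 (grasp) active — suppresses: (3, -2)
layer 5 (return_home) idle — unchanged: (3, -2)
layer 6 (dock) idle — unchanged: (3, -2)
→ actuator (3, -2)
position: (-1, -5) + (3, -2) = (2, -7)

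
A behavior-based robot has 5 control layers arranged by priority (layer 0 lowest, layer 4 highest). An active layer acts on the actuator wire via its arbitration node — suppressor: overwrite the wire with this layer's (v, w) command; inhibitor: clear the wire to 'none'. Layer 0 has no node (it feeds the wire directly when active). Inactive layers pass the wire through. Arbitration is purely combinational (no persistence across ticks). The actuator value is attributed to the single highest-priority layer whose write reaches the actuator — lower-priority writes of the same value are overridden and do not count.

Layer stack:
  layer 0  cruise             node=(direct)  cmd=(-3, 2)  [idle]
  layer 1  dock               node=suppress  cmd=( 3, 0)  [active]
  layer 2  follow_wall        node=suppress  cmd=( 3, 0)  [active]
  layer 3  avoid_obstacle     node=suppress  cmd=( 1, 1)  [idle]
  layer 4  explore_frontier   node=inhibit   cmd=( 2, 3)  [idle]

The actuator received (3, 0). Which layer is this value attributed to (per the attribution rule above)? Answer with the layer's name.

layer 0 (cruise) idle — none
layer 1 (dock) active — suppresses: (3, 0)
layer 2 (follow_wall) active — suppresses: (3, 0)
layer 3 (avoid_obstacle) idle — unchanged: (3, 0)
layer 4 (explore_frontier) idle — unchanged: (3, 0)
→ actuator (3, 0)
last writer: layer 2 = follow_wall

follow_wall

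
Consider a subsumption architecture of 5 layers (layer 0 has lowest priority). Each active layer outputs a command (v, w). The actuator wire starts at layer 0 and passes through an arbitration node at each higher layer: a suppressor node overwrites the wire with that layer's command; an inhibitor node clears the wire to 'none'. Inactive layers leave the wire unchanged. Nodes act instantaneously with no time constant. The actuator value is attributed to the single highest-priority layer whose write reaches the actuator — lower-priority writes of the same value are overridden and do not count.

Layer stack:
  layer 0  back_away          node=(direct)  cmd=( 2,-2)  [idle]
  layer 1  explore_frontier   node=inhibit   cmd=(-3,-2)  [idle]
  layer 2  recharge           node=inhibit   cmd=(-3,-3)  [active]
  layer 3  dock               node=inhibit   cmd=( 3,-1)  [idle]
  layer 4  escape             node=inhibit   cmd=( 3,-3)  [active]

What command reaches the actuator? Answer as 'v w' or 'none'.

none

layer 0 (back_away) idle — none
layer 1 (explore_frontier) idle — unchanged: none
layer 2 (recharge) active — inhibits: none
layer 3 (dock) idle — unchanged: none
layer 4 (escape) active — inhibits: none
→ actuator none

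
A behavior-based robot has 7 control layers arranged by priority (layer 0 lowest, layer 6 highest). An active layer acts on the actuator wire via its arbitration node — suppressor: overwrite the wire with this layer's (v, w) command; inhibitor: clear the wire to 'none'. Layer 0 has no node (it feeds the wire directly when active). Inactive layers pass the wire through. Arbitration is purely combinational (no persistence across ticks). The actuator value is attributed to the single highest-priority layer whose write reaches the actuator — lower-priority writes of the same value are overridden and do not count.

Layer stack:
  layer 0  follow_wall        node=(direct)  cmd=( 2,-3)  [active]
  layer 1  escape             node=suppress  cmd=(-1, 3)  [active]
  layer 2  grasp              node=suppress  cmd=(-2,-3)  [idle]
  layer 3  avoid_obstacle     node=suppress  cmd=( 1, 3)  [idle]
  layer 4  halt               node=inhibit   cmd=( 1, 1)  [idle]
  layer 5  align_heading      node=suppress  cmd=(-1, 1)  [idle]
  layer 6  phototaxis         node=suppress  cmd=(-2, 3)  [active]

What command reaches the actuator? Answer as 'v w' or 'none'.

L0 follow_wall: active, feeds wire = (2, -3)
L1 escape: active, suppressor → wire = (-1, 3)
L2 grasp: idle → wire stays (-1, 3)
L3 avoid_obstacle: idle → wire stays (-1, 3)
L4 halt: idle → wire stays (-1, 3)
L5 align_heading: idle → wire stays (-1, 3)
L6 phototaxis: active, suppressor → wire = (-2, 3)
actuator = (-2, 3)

-2 3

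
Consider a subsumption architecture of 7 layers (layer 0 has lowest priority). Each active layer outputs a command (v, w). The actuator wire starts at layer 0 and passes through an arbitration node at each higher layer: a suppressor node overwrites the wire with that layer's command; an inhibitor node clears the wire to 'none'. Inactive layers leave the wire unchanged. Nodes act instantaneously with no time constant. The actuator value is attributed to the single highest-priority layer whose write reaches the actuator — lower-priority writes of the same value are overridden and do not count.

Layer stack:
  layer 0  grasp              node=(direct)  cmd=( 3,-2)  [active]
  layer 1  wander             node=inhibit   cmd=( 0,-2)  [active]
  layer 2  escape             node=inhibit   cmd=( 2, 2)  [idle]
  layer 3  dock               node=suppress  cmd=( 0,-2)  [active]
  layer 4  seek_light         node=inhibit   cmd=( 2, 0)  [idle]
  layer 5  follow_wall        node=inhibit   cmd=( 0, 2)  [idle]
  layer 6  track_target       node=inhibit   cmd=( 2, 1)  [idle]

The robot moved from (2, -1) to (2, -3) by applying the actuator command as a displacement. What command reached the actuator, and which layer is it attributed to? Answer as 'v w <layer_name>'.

displacement = (2, -3) − (2, -1) = (0, -2)
layer 0 (grasp) active — direct: (3, -2)
layer 1 (wander) active — inhibits: none
layer 2 (escape) idle — unchanged: none
layer 3 (dock) active — suppresses: (0, -2)
layer 4 (seek_light) idle — unchanged: (0, -2)
layer 5 (follow_wall) idle — unchanged: (0, -2)
layer 6 (track_target) idle — unchanged: (0, -2)
→ actuator (0, -2) — from layer 3 (dock)

0 -2 dock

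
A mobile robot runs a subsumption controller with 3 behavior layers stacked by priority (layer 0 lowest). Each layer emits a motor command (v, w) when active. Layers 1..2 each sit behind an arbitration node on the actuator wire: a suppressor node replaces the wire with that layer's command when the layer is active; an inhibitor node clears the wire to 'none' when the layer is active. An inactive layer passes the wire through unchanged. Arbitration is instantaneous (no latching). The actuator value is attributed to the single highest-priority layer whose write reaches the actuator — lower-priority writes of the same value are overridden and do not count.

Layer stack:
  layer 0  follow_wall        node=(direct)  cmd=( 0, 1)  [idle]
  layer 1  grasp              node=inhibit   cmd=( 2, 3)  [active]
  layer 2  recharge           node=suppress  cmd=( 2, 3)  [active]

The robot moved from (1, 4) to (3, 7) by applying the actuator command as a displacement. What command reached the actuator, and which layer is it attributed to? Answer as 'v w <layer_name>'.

displacement = (3, 7) − (1, 4) = (2, 3)
L0 follow_wall: idle → wire = none
L1 grasp: active, inhibitor → wire = none
L2 recharge: active, suppressor → wire = (2, 3)
actuator = (2, 3) — from layer 2 (recharge)

2 3 recharge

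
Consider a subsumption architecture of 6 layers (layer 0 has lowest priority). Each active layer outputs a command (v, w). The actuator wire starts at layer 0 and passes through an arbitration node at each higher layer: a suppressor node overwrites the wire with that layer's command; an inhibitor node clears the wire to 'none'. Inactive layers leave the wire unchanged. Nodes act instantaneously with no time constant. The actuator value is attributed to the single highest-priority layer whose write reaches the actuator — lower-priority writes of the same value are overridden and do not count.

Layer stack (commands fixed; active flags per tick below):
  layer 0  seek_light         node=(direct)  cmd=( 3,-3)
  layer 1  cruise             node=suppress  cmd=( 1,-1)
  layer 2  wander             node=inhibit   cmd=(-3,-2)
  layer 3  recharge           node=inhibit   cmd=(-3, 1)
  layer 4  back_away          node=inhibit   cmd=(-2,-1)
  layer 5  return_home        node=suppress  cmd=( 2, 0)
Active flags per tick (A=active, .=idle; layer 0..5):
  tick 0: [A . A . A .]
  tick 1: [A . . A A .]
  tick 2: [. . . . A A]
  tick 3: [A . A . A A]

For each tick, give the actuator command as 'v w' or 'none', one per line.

none
none
2 0
2 0

tick 0:
  L0 seek_light: active, feeds wire = (3, -3)
  L1 cruise: idle → wire stays (3, -3)
  L2 wander: active, inhibitor → wire = none
  L3 recharge: idle → wire stays none
  L4 back_away: active, inhibitor → wire = none
  L5 return_home: idle → wire stays none
  actuator = none
tick 1:
  L0 seek_light: active, feeds wire = (3, -3)
  L1 cruise: idle → wire stays (3, -3)
  L2 wander: idle → wire stays (3, -3)
  L3 recharge: active, inhibitor → wire = none
  L4 back_away: active, inhibitor → wire = none
  L5 return_home: idle → wire stays none
  actuator = none
tick 2:
  L0 seek_light: idle → wire = none
  L1 cruise: idle → wire stays none
  L2 wander: idle → wire stays none
  L3 recharge: idle → wire stays none
  L4 back_away: active, inhibitor → wire = none
  L5 return_home: active, suppressor → wire = (2, 0)
  actuator = (2, 0)
tick 3:
  L0 seek_light: active, feeds wire = (3, -3)
  L1 cruise: idle → wire stays (3, -3)
  L2 wander: active, inhibitor → wire = none
  L3 recharge: idle → wire stays none
  L4 back_away: active, inhibitor → wire = none
  L5 return_home: active, suppressor → wire = (2, 0)
  actuator = (2, 0)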